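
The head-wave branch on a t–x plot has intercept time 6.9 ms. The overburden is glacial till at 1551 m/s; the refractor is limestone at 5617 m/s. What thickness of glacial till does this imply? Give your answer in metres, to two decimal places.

θ_c = arcsin(1551/5617) = 16.03°; cos θ_c = 0.9611.
tᵢ = 2h cos θ_c/V₁ ⇒ h = tᵢ·V₁/(2 cos θ_c) = 0.0069·1551/(2·0.9611) = 5.57 m.

5.57 m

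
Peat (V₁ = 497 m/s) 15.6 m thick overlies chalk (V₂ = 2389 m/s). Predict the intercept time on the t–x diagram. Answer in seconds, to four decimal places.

0.0614 s

θ_c = arcsin(V₁/V₂) = arcsin(497/2389) = 12.01°; cos θ_c = 0.9781.
tᵢ = 2h·cos θ_c / V₁ = 2·15.6·0.9781 / 497 = 0.06140 s.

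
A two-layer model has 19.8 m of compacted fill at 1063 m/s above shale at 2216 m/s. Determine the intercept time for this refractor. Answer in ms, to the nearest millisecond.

θ_c = arcsin(V₁/V₂) = arcsin(1063/2216) = 28.67°; cos θ_c = 0.8774.
tᵢ = 2h·cos θ_c / V₁ = 2·19.8·0.8774 / 1063 = 0.03269 s.

33 ms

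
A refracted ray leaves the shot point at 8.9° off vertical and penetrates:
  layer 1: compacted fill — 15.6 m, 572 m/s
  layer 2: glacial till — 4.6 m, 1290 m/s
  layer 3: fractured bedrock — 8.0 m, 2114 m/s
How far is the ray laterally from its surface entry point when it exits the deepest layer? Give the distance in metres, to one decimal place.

9.7 m

p = sin θ₁/V₁ = sin 8.9°/572 = 2.7047e-04 s/m is conserved through the stack.
Layer 1: θ = 8.90°; offset = 15.6·tan 8.90° = 2.443 m.
Layer 2: sin θ = p·1290 = 0.3489 → θ = 20.42°; offset = 4.6·tan 20.42° = 1.713 m.
Layer 3: sin θ = p·2114 = 0.5718 → θ = 34.87°; offset = 8.0·tan 34.87° = 5.576 m.
Σ offsets = 9.731 m.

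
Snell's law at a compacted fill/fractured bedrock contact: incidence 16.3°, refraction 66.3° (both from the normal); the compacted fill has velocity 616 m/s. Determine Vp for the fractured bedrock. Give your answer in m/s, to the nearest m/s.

sin 16.3° = 0.2807; sin 66.3° = 0.9157.
V₂ = V₁·(sin θ₂/sin θ₁) = 616·(0.9157/0.2807) = 2009.67 m/s.

2010 m/s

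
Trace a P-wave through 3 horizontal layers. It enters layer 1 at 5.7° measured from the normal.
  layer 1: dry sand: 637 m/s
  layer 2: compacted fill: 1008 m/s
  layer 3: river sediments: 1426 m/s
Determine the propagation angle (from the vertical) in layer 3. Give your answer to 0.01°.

Snell's law across each interface conserves sin θ / V, so sin θ_3 = V_3·sin θ₁/V₁.
sin θ_3 = 1426 × sin 5.7° / 637 = 0.2223.
θ_3 = arcsin 0.2223 = 12.85°.

12.85°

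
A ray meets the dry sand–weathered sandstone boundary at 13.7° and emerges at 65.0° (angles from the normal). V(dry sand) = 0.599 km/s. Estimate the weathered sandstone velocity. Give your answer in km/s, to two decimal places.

sin 13.7° = 0.2368; sin 65.0° = 0.9063.
V₂ = V₁·(sin θ₂/sin θ₁) = 0.599·(0.9063/0.2368) = 2.29 km/s.

2.29 km/s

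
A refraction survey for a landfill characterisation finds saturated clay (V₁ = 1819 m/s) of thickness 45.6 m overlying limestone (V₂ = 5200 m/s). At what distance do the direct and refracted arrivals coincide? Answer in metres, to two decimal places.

131.40 m

x_cross = 2h·√((V₂+V₁)/(V₂−V₁)).
(V₂+V₁)/(V₂−V₁) = (5200+1819)/(5200−1819) = 2.0760; √ = 1.4408.
x_cross = 2·45.6·1.4408 = 131.40 m.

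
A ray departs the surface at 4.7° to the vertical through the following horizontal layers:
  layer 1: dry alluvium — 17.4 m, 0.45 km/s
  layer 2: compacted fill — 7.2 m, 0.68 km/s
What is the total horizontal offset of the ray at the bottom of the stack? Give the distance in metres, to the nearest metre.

2 m

Ray parameter p = sin 4.7° / 0.45 km/s = 1.8209e-01 s/km.
Layer 1: θ = 4.70°; offset = 17.4·tan 4.70° = 1.431 m.
Layer 2: sin θ = p·0.68 = 0.1238 → θ = 7.11°; offset = 7.2·tan 7.11° = 0.898 m.
Σ offsets = 2.329 m.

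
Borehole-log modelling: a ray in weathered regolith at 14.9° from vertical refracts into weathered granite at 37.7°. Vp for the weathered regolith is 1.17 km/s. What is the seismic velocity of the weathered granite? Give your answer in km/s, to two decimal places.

Snell's law: sin 14.9°/V₁ = sin 37.7°/V₂.
V₂ = V₁·sin 37.7°/sin 14.9° = 1.17 × 2.3783 = 2.78 km/s.

2.78 km/s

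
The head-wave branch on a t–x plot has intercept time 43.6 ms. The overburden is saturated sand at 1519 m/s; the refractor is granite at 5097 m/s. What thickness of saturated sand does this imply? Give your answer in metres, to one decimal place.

θ_c = arcsin(1519/5097) = 17.34°; cos θ_c = 0.9546.
tᵢ = 2h cos θ_c/V₁ ⇒ h = tᵢ·V₁/(2 cos θ_c) = 0.0436·1519/(2·0.9546) = 34.69 m.

34.7 m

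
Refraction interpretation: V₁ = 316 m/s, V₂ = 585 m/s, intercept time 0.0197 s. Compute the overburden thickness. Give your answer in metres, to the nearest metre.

h = tᵢ·V₁·V₂ / (2·√(V₂²−V₁²)).
√(V₂²−V₁²) = √(585² − 316²) = 492.3 m/s.
h = 0.0197 s × 316 × 585 / (2 × 492.3) = 3.70 m.

4 m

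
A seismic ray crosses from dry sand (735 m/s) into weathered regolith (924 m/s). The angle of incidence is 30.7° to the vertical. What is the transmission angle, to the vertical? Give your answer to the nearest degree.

40°

Snell's law: sin θ₂ = (V₂/V₁)·sin θ₁ = (924/735)·sin 30.7° = 0.6418.
θ₂ = arcsin 0.6418 = 39.93° from the normal.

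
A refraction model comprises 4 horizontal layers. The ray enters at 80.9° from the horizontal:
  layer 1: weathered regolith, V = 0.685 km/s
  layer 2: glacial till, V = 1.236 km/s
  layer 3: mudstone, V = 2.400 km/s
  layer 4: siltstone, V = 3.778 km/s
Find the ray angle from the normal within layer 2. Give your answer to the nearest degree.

From the normal: θ₁ = 90° − 80.9° = 9.1°.
Snell's law across each interface conserves sin θ / V, so sin θ_2 = V_2·sin θ₁/V₁.
sin θ_2 = 1.236 × sin 9.1° / 0.685 = 0.2854.
θ_2 = arcsin 0.2854 = 16.58°.

17°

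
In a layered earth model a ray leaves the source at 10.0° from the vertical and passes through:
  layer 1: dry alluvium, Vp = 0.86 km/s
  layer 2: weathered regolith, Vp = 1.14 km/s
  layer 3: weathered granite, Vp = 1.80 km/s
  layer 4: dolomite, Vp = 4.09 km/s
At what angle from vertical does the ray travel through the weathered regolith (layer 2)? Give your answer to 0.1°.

Snell's law across each interface conserves sin θ / V, so sin θ_2 = V_2·sin θ₁/V₁.
sin θ_2 = 1.14 × sin 10.0° / 0.86 = 0.2302.
θ_2 = arcsin 0.2302 = 13.31°.

13.3°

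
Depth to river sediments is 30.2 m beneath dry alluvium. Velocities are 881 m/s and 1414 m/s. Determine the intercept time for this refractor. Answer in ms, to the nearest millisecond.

54 ms

θ_c = arcsin(V₁/V₂) = arcsin(881/1414) = 38.54°; cos θ_c = 0.7822.
tᵢ = 2h·cos θ_c / V₁ = 2·30.2·0.7822 / 881 = 0.05362 s.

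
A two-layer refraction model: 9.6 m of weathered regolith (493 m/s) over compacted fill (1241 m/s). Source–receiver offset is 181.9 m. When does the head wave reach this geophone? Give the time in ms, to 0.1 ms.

t = x/V₂ + 2h·√(V₂²−V₁²)/(V₁V₂).
√(V₂²−V₁²) = √(1241²−493²) = 1138.9 m/s; delay term = 2·9.6·1138.9/(493·1241) = 0.03574 s.
t = 181.9/1241 + 0.03574 = 0.18232 s.

182.3 ms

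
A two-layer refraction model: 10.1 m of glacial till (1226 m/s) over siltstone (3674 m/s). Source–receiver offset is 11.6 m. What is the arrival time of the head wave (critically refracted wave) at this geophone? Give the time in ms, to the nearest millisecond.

19 ms

t = x/V₂ + 2h·√(V₂²−V₁²)/(V₁V₂).
√(V₂²−V₁²) = √(3674²−1226²) = 3463.4 m/s; delay term = 2·10.1·3463.4/(1226·3674) = 0.01553 s.
t = 11.6/3674 + 0.01553 = 0.01869 s.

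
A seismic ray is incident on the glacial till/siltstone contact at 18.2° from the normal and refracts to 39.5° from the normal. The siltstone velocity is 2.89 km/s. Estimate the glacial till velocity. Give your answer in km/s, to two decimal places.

sin 18.2° = 0.3123; sin 39.5° = 0.6361.
V₁ = V₂·(sin θ₁/sin θ₂) = 2.89·(0.3123/0.6361) = 1.42 km/s.

1.42 km/s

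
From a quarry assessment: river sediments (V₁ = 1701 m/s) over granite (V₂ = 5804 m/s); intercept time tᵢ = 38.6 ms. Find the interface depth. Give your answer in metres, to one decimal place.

34.3 m

θ_c = arcsin(1701/5804) = 17.04°; cos θ_c = 0.9561.
tᵢ = 2h cos θ_c/V₁ ⇒ h = tᵢ·V₁/(2 cos θ_c) = 0.0386·1701/(2·0.9561) = 34.34 m.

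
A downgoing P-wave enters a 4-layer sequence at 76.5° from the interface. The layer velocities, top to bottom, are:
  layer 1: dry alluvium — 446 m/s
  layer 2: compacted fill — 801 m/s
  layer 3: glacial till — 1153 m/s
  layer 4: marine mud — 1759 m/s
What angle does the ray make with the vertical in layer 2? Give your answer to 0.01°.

From the normal: θ₁ = 90° − 76.5° = 13.5°.
Ray parameter p = sin 13.5° / 446 = 5.2342e-04 s/m.
sin θ_2 = p·V_2 = 5.2342e-04 × 801 = 0.4193.
θ_2 = arcsin 0.4193 = 24.79°.

24.79°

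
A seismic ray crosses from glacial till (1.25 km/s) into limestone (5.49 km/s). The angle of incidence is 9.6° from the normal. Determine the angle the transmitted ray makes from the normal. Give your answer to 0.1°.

Snell's law: sin θ₂ = (V₂/V₁)·sin θ₁ = (5.49/1.25)·sin 9.6° = 0.7324.
θ₂ = arcsin 0.7324 = 47.09° from the normal.

47.1°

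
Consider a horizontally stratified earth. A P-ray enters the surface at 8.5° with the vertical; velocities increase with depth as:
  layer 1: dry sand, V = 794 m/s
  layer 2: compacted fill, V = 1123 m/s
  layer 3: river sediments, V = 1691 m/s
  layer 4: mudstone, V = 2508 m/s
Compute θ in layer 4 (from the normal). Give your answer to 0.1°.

27.8°

Ray parameter p = sin 8.5° / 794 = 1.8616e-04 s/m.
sin θ_4 = p·V_4 = 1.8616e-04 × 2508 = 0.4669.
θ_4 = 27.83° from the vertical.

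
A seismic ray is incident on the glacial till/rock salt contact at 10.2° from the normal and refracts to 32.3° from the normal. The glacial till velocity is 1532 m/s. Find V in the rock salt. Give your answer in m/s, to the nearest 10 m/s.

Snell's law: sin 10.2°/V₁ = sin 32.3°/V₂.
V₂ = V₁·sin 32.3°/sin 10.2° = 1532 × 3.0175 = 4622.80 m/s.

4620 m/s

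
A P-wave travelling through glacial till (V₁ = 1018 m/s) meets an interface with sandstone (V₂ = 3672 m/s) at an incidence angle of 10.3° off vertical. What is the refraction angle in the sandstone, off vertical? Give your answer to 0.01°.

Snell's law: sin θ₂ = (V₂/V₁)·sin θ₁ = (3672/1018)·sin 10.3° = 0.6450.
θ₂ = arcsin 0.6450 = 40.16° from the normal.

40.16°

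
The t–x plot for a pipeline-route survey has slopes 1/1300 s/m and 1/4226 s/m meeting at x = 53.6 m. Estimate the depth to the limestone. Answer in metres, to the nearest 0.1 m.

19.5 m

h = (x_cross/2)·√((V₂−V₁)/(V₂+V₁)).
(V₂−V₁)/(V₂+V₁) = (4226−1300)/(4226+1300) = 0.5295; √ = 0.7277.
h = (53.6/2)·0.7277 = 19.50 m.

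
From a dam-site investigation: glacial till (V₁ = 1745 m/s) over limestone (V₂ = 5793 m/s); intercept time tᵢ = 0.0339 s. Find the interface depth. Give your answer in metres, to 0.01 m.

h = tᵢ·V₁·V₂ / (2·√(V₂²−V₁²)).
√(V₂²−V₁²) = √(5793² − 1745²) = 5523.9 m/s.
h = 0.0339 s × 1745 × 5793 / (2 × 5523.9) = 31.02 m.

31.02 m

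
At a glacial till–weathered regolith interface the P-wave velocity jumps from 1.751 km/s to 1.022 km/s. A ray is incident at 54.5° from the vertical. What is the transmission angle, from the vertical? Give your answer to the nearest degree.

Snell's law: sin θ₂ = (V₂/V₁)·sin θ₁ = (1.022/1.751)·sin 54.5° = 0.4752.
θ₂ = arcsin 0.4752 = 28.37° from the normal.

28°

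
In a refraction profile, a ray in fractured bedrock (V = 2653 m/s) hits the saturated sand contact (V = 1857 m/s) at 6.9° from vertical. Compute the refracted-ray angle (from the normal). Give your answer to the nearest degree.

Snell's law: sin θ₂ = (V₂/V₁)·sin θ₁ = (1857/2653)·sin 6.9° = 0.0841.
θ₂ = sin⁻¹(0.0841) = 4.82° (from vertical).

5°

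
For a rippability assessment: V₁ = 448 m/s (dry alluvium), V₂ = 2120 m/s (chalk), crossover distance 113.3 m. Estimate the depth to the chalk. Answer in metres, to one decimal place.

45.7 m

x_cross = 2h·√((V₂+V₁)/(V₂−V₁)) → h = x_cross / (2·√((V₂+V₁)/(V₂−V₁))).
√((V₂+V₁)/(V₂−V₁)) = √((2120+448)/(2120−448)) = 1.2393.
h = 113.3 / (2·1.2393) = 45.71 m.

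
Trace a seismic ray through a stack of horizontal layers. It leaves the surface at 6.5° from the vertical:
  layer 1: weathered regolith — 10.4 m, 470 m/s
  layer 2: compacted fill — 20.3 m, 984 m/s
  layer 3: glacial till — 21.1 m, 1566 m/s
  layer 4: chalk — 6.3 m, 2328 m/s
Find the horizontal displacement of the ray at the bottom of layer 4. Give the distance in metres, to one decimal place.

19.0 m

p = sin θ₁/V₁ = sin 6.5°/470 = 2.4086e-04 s/m is conserved through the stack.
Layer 1: θ = 6.50°; offset = 10.4·tan 6.50° = 1.185 m.
Layer 2: sin θ = p·984 = 0.2370 → θ = 13.71°; offset = 20.3·tan 13.71° = 4.952 m.
Layer 3: sin θ = p·1566 = 0.3772 → θ = 22.16°; offset = 21.1·tan 22.16° = 8.593 m.
Layer 4: sin θ = p·2328 = 0.5607 → θ = 34.11°; offset = 6.3·tan 34.11° = 4.266 m.
Summing the layer offsets gives 18.997 m.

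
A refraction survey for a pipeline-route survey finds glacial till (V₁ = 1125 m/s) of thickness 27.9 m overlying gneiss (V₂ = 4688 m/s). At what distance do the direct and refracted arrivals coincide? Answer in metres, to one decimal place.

x_cross = 2h·√((V₂+V₁)/(V₂−V₁)).
(V₂+V₁)/(V₂−V₁) = (4688+1125)/(4688−1125) = 1.6315; √ = 1.2773.
x_cross = 2·27.9·1.2773 = 71.27 m.

71.3 m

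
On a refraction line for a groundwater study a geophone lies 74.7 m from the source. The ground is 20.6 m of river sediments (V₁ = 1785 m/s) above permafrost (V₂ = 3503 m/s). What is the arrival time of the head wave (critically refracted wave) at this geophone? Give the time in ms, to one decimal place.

41.2 ms

t = x/V₂ + 2h·√(V₂²−V₁²)/(V₁V₂).
√(V₂²−V₁²) = √(3503²−1785²) = 3014.1 m/s; delay term = 2·20.6·3014.1/(1785·3503) = 0.01986 s.
t = 74.7/3503 + 0.01986 = 0.04118 s.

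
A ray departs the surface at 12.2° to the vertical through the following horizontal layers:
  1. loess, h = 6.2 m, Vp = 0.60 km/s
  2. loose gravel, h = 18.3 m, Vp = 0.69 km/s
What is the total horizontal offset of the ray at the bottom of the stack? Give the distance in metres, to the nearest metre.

6 m

p = sin θ₁/V₁ = sin 12.2°/0.60 = 3.5221e-01 s/km is conserved through the stack.
Layer 1: θ = 12.20°; offset = 6.2·tan 12.20° = 1.340 m.
Layer 2: sin θ = p·0.69 = 0.2430 → θ = 14.07°; offset = 18.3·tan 14.07° = 4.585 m.
Σ offsets = 5.925 m.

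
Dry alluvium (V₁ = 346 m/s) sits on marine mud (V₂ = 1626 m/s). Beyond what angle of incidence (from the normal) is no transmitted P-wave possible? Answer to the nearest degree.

12°

Critical incidence: sin θ_c = V₁/V₂ = 346/1626 = 0.2128.
θ_c = arcsin 0.2128 = 12.29°.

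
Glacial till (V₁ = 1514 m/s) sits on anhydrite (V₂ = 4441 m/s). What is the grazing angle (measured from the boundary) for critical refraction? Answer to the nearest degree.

At critical incidence the refracted ray runs along the interface (θ₂ = 90°), so sin θ_c = V₁/V₂.
θ_c = arcsin(1514/4441) = arcsin 0.3409 = 19.93°.
Measured from the interface: 90° − 19.93° = 70.07°.

70°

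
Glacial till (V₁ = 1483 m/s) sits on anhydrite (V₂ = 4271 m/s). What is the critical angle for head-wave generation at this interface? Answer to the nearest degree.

20°

Critical incidence: sin θ_c = V₁/V₂ = 1483/4271 = 0.3472.
θ_c = arcsin 0.3472 = 20.32°.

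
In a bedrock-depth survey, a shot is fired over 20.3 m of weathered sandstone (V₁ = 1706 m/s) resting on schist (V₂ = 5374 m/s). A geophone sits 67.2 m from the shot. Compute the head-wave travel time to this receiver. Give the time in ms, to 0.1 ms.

t = x/V₂ + 2h·√(V₂²−V₁²)/(V₁V₂).
√(V₂²−V₁²) = √(5374²−1706²) = 5096.0 m/s; delay term = 2·20.3·5096.0/(1706·5374) = 0.02257 s.
t = 67.2/5374 + 0.02257 = 0.03507 s.

35.1 ms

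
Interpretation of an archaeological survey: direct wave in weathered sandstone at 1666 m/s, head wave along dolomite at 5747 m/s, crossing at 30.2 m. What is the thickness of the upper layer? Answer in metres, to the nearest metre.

x_cross = 2h·√((V₂+V₁)/(V₂−V₁)) → h = x_cross / (2·√((V₂+V₁)/(V₂−V₁))).
√((V₂+V₁)/(V₂−V₁)) = √((5747+1666)/(5747−1666)) = 1.3478.
h = 30.2 / (2·1.3478) = 11.20 m.

11 m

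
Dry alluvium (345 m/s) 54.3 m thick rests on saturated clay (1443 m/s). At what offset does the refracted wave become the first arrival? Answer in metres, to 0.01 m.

138.58 m

x_cross = 2h·√((V₂+V₁)/(V₂−V₁)).
(V₂+V₁)/(V₂−V₁) = (1443+345)/(1443−345) = 1.6284; √ = 1.2761.
x_cross = 2·54.3·1.2761 = 138.58 m.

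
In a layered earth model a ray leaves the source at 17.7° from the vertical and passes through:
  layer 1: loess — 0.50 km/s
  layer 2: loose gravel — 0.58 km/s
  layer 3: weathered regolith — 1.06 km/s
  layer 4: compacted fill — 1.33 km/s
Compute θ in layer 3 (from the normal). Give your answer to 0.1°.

40.1°

Snell's law across each interface conserves sin θ / V, so sin θ_3 = V_3·sin θ₁/V₁.
sin θ_3 = 1.06 × sin 17.7° / 0.50 = 0.6446.
θ_3 = arcsin 0.6446 = 40.13°.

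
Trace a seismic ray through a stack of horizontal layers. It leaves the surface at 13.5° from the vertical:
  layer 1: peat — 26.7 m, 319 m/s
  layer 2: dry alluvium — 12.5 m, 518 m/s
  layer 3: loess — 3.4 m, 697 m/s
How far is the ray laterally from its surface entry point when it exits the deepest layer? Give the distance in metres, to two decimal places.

13.55 m

Ray parameter p = sin 13.5° / 319 m/s = 7.3180e-04 s/m.
Layer 1: θ = 13.50°; offset = 26.7·tan 13.50° = 6.4101 m.
Layer 2: sin θ = p·518 = 0.3791 → θ = 22.28°; offset = 12.5·tan 22.28° = 5.1206 m.
Layer 3: sin θ = p·697 = 0.5101 → θ = 30.67°; offset = 3.4·tan 30.67° = 2.0162 m.
Σ offsets = 13.5469 m.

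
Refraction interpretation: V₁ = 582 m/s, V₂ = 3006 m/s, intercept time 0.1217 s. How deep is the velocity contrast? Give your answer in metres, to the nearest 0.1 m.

h = tᵢ·V₁·V₂ / (2·√(V₂²−V₁²)).
√(V₂²−V₁²) = √(3006² − 582²) = 2949.1 m/s.
h = 0.1217 s × 582 × 3006 / (2 × 2949.1) = 36.10 m.

36.1 m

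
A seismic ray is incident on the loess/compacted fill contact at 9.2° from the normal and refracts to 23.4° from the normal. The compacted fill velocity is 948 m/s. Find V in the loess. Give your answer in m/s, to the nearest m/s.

382 m/s

sin 9.2° = 0.1599; sin 23.4° = 0.3971.
V₁ = V₂·(sin θ₁/sin θ₂) = 948·(0.1599/0.3971) = 381.64 m/s.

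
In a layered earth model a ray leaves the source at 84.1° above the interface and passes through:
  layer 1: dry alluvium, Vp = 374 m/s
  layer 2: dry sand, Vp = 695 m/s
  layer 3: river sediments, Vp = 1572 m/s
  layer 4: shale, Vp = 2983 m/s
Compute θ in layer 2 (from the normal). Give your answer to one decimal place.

11.0°

From the normal: θ₁ = 90° − 84.1° = 5.9°.
Ray parameter p = sin 5.9° / 374 = 2.7485e-04 s/m.
sin θ_2 = p·V_2 = 2.7485e-04 × 695 = 0.1910.
θ_2 = 11.01° from the vertical.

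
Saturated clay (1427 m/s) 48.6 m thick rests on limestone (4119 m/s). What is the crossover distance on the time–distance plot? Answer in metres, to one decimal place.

x_cross = 2h·√((V₂+V₁)/(V₂−V₁)).
(V₂+V₁)/(V₂−V₁) = (4119+1427)/(4119−1427) = 2.0602; √ = 1.4353.
x_cross = 2·48.6·1.4353 = 139.51 m.

139.5 m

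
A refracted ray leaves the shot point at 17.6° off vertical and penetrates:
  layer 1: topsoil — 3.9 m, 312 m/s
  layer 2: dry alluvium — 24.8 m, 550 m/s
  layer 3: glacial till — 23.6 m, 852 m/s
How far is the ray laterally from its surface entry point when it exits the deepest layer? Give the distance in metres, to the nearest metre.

Apply Snell's law at each interface; in layer i the horizontal offset is hᵢ·tan θᵢ.
Layer 1: θ = 17.60°; offset = 3.9·tan 17.60° = 1.237 m.
Layer 2: sin θ = 550·sin 17.6°/312 = 0.5330, θ = 32.21°; offset = 24.8·tan 32.21° = 15.623 m.
Layer 3: sin θ = 852·sin 17.6°/312 = 0.8257, θ = 55.66°; offset = 23.6·tan 55.66° = 34.544 m.
Summing the layer offsets gives 51.405 m.

51 m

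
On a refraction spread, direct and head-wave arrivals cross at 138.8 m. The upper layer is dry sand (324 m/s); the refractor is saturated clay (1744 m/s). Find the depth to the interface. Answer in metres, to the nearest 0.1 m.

x_cross = 2h·√((V₂+V₁)/(V₂−V₁)) → h = x_cross / (2·√((V₂+V₁)/(V₂−V₁))).
√((V₂+V₁)/(V₂−V₁)) = √((1744+324)/(1744−324)) = 1.2068.
h = 138.8 / (2·1.2068) = 57.51 m.

57.5 m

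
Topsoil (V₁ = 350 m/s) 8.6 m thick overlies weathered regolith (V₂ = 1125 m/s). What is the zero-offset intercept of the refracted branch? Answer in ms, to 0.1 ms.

46.7 ms

θ_c = arcsin(V₁/V₂) = arcsin(350/1125) = 18.13°; cos θ_c = 0.9504.
tᵢ = 2h·cos θ_c / V₁ = 2·8.6·0.9504 / 350 = 0.04670 s.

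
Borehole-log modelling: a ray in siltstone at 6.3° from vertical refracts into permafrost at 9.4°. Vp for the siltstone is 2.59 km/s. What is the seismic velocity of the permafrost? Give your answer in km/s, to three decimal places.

Snell's law: sin 6.3°/V₁ = sin 9.4°/V₂.
V₂ = V₁·sin 9.4°/sin 6.3° = 2.59 × 1.4884 = 3.855 km/s.

3.855 km/s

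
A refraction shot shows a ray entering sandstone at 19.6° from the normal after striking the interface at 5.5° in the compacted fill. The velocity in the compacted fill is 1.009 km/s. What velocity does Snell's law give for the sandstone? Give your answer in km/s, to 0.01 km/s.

sin 5.5° = 0.0958; sin 19.6° = 0.3355.
V₂ = V₁·(sin θ₂/sin θ₁) = 1.009·(0.3355/0.0958) = 3.53 km/s.

3.53 km/s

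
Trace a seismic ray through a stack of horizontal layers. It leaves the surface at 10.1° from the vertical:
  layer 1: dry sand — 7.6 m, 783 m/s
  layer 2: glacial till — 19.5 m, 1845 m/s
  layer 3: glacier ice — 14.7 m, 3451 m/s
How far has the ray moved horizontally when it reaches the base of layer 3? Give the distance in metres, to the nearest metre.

28 m

Apply Snell's law at each interface; in layer i the horizontal offset is hᵢ·tan θᵢ.
Layer 1: θ = 10.10°; offset = 7.6·tan 10.10° = 1.354 m.
Layer 2: sin θ = 1845·sin 10.1°/783 = 0.4132, θ = 24.41°; offset = 19.5·tan 24.41° = 8.849 m.
Layer 3: sin θ = 3451·sin 10.1°/783 = 0.7729, θ = 50.62°; offset = 14.7·tan 50.62° = 17.906 m.
Summing the layer offsets gives 28.109 m.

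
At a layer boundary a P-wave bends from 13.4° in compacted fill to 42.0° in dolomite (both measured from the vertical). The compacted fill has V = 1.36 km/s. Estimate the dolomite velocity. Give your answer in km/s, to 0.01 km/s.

Snell's law: sin 13.4°/V₁ = sin 42.0°/V₂.
V₂ = V₁·sin 42.0°/sin 13.4° = 1.36 × 2.8873 = 3.93 km/s.

3.93 km/s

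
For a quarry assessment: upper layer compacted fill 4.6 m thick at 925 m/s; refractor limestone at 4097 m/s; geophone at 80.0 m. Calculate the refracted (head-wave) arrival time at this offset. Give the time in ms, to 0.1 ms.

t = x/V₂ + 2h·√(V₂²−V₁²)/(V₁V₂).
√(V₂²−V₁²) = √(4097²−925²) = 3991.2 m/s; delay term = 2·4.6·3991.2/(925·4097) = 0.00969 s.
t = 80.0/4097 + 0.00969 = 0.02922 s.

29.2 ms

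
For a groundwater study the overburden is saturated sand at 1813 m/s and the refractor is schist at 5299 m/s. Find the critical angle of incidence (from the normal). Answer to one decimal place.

Critical incidence: sin θ_c = V₁/V₂ = 1813/5299 = 0.3421.
θ_c = arcsin 0.3421 = 20.01°.

20.0°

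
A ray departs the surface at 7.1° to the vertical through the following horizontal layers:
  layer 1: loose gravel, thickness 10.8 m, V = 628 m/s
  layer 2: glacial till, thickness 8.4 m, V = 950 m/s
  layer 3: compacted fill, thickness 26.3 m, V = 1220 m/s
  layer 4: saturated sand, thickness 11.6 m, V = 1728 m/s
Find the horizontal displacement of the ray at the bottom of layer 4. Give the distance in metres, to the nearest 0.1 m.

13.6 m

Ray parameter p = sin 7.1° / 628 m/s = 1.9682e-04 s/m.
Layer 1: θ = 7.10°; offset = 10.8·tan 7.10° = 1.345 m.
Layer 2: sin θ = p·950 = 0.1870 → θ = 10.78°; offset = 8.4·tan 10.78° = 1.599 m.
Layer 3: sin θ = p·1220 = 0.2401 → θ = 13.89°; offset = 26.3·tan 13.89° = 6.505 m.
Layer 4: sin θ = p·1728 = 0.3401 → θ = 19.88°; offset = 11.6·tan 19.88° = 4.195 m.
Total horizontal offset = 13.645 m.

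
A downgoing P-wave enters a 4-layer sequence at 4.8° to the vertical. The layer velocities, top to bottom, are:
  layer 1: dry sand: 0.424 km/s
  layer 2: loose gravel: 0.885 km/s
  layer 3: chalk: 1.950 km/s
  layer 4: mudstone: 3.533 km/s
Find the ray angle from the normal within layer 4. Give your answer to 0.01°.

Snell's law across each interface conserves sin θ / V, so sin θ_4 = V_4·sin θ₁/V₁.
sin θ_4 = 3.533 × sin 4.8° / 0.424 = 0.6972.
θ_4 = 44.21° from the vertical.

44.21°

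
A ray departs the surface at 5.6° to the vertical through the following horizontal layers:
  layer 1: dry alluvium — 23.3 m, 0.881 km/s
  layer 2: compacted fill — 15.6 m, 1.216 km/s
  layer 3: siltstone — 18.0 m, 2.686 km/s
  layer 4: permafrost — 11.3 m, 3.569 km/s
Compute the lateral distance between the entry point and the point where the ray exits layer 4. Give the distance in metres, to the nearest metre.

15 m

p = sin θ₁/V₁ = sin 5.6°/0.881 = 1.1076e-01 s/km is conserved through the stack.
Layer 1: θ = 5.60°; offset = 23.3·tan 5.60° = 2.285 m.
Layer 2: sin θ = p·1.216 = 0.1347 → θ = 7.74°; offset = 15.6·tan 7.74° = 2.120 m.
Layer 3: sin θ = p·2.686 = 0.2975 → θ = 17.31°; offset = 18.0·tan 17.31° = 5.609 m.
Layer 4: sin θ = p·3.569 = 0.3953 → θ = 23.29°; offset = 11.3·tan 23.29° = 4.863 m.
Summing the layer offsets gives 14.877 m.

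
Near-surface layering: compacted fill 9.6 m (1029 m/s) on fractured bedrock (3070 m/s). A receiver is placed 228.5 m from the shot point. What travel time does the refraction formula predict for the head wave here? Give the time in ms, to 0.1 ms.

92.0 ms

θ_c = arcsin(V₁/V₂) = arcsin(1029/3070) = 19.58°, cos θ_c = 0.9422.
Intercept time tᵢ = 2h cos θ_c / V₁ = 2·9.6·0.9422/1029 = 0.01758 s.
t = x/V₂ + tᵢ = 228.5/3070 + 0.01758 = 0.09201 s.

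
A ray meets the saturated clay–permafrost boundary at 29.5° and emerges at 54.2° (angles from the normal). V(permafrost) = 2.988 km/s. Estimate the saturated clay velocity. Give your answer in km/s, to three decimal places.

sin 29.5° = 0.4924; sin 54.2° = 0.8111.
V₁ = V₂·(sin θ₁/sin θ₂) = 2.988·(0.4924/0.8111) = 1.814 km/s.

1.814 km/s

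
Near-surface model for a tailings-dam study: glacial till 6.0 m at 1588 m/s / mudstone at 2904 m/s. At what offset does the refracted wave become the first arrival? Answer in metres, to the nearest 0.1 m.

θ_c = arcsin(1588/2904) = 33.15°, so cos θ_c = 0.8372 and tᵢ = 2h cos θ_c/V₁ = 0.0063 s.
At crossover x/V₁ = x/V₂ + tᵢ ⇒ x = tᵢ/(1/V₁ − 1/V₂) = 0.00633/(6.2972e-04 − 3.4435e-04) = 22.17 m.

22.2 m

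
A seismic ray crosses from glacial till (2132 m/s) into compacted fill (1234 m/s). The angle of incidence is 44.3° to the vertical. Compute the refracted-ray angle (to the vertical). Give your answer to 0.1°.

23.8°

Snell's law: sin θ₂ = (V₂/V₁)·sin θ₁ = (1234/2132)·sin 44.3° = 0.4042.
θ₂ = sin⁻¹(0.4042) = 23.84° (from vertical).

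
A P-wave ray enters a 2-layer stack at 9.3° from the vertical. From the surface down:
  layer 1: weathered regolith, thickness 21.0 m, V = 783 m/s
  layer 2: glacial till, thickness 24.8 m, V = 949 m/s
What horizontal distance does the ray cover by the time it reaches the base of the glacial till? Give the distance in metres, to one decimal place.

8.4 m

Ray parameter p = sin 9.3° / 783 m/s = 2.0639e-04 s/m.
Layer 1: θ = 9.30°; offset = 21.0·tan 9.30° = 3.439 m.
Layer 2: sin θ = p·949 = 0.1959 → θ = 11.30°; offset = 24.8·tan 11.30° = 4.953 m.
Σ offsets = 8.392 m.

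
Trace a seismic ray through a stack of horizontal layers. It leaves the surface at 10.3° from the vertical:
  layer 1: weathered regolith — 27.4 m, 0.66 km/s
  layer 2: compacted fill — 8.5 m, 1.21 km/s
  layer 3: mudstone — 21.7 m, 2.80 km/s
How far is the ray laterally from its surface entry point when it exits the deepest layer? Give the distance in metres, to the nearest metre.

Apply Snell's law at each interface; in layer i the horizontal offset is hᵢ·tan θᵢ.
Layer 1: θ = 10.30°; offset = 27.4·tan 10.30° = 4.979 m.
Layer 2: sin θ = 1.21·sin 10.3°/0.66 = 0.3278, θ = 19.14°; offset = 8.5·tan 19.14° = 2.949 m.
Layer 3: sin θ = 2.80·sin 10.3°/0.66 = 0.7586, θ = 49.34°; offset = 21.7·tan 49.34° = 25.262 m.
Σ offsets = 33.190 m.

33 m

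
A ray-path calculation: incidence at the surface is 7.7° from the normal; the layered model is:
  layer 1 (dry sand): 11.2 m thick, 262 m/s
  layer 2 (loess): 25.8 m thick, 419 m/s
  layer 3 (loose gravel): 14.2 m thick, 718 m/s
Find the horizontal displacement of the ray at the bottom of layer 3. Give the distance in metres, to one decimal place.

12.8 m

p = sin θ₁/V₁ = sin 7.7°/262 = 5.1140e-04 s/m is conserved through the stack.
Layer 1: θ = 7.70°; offset = 11.2·tan 7.70° = 1.514 m.
Layer 2: sin θ = p·419 = 0.2143 → θ = 12.37°; offset = 25.8·tan 12.37° = 5.660 m.
Layer 3: sin θ = p·718 = 0.3672 → θ = 21.54°; offset = 14.2·tan 21.54° = 5.606 m.
Σ offsets = 12.780 m.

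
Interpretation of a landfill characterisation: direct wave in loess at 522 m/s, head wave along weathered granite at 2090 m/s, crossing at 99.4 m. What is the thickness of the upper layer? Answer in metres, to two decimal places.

h = (x_cross/2)·√((V₂−V₁)/(V₂+V₁)).
(V₂−V₁)/(V₂+V₁) = (2090−522)/(2090+522) = 0.6003; √ = 0.7748.
h = (99.4/2)·0.7748 = 38.51 m.

38.51 m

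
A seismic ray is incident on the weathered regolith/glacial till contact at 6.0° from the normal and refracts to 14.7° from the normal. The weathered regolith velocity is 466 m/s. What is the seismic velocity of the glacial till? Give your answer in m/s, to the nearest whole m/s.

sin 6.0° = 0.1045; sin 14.7° = 0.2538.
V₂ = V₁·(sin θ₂/sin θ₁) = 466·(0.2538/0.1045) = 1131.28 m/s.

1131 m/s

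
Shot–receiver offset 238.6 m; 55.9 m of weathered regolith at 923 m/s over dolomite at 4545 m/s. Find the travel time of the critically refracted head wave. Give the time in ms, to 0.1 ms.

θ_c = arcsin(V₁/V₂) = arcsin(923/4545) = 11.72°, cos θ_c = 0.9792.
Intercept time tᵢ = 2h cos θ_c / V₁ = 2·55.9·0.9792/923 = 0.11860 s.
t = x/V₂ + tᵢ = 238.6/4545 + 0.11860 = 0.17110 s.

171.1 ms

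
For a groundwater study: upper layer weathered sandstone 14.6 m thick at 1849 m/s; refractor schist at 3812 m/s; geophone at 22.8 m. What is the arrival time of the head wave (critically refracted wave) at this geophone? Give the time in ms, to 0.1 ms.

19.8 ms

t = x/V₂ + 2h·√(V₂²−V₁²)/(V₁V₂).
√(V₂²−V₁²) = √(3812²−1849²) = 3333.5 m/s; delay term = 2·14.6·3333.5/(1849·3812) = 0.01381 s.
t = 22.8/3812 + 0.01381 = 0.01979 s.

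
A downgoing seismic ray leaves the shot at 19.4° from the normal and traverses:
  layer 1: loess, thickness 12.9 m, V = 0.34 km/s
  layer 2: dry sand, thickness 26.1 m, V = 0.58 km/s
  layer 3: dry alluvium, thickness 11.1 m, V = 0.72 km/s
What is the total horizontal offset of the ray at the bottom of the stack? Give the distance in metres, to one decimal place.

Apply Snell's law at each interface; in layer i the horizontal offset is hᵢ·tan θᵢ.
Layer 1: θ = 19.40°; offset = 12.9·tan 19.40° = 4.543 m.
Layer 2: sin θ = 0.58·sin 19.4°/0.34 = 0.5666, θ = 34.52°; offset = 26.1·tan 34.52° = 17.948 m.
Layer 3: sin θ = 0.72·sin 19.4°/0.34 = 0.7034, θ = 44.70°; offset = 11.1·tan 44.70° = 10.985 m.
Σ offsets = 33.476 m.

33.5 m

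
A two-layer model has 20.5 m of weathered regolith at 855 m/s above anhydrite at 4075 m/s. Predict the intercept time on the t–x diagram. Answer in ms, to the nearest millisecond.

θ_c = arcsin(V₁/V₂) = arcsin(855/4075) = 12.11°; cos θ_c = 0.9777.
tᵢ = 2h·cos θ_c / V₁ = 2·20.5·0.9777 / 855 = 0.04689 s.

47 ms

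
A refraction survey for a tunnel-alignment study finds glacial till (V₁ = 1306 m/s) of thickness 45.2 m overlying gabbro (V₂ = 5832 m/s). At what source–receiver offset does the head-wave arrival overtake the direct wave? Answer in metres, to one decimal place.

113.5 m

x_cross = 2h·√((V₂+V₁)/(V₂−V₁)).
(V₂+V₁)/(V₂−V₁) = (5832+1306)/(5832−1306) = 1.5771; √ = 1.2558.
x_cross = 2·45.2·1.2558 = 113.53 m.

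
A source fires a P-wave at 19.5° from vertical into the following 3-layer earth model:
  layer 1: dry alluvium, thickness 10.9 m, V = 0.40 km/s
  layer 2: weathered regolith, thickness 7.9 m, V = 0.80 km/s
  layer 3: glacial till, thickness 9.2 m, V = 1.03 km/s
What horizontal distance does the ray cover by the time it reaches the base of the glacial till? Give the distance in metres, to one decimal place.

26.4 m

p = sin θ₁/V₁ = sin 19.5°/0.40 = 8.3452e-01 s/km is conserved through the stack.
Layer 1: θ = 19.50°; offset = 10.9·tan 19.50° = 3.860 m.
Layer 2: sin θ = p·0.80 = 0.6676 → θ = 41.88°; offset = 7.9·tan 41.88° = 7.084 m.
Layer 3: sin θ = p·1.03 = 0.8596 → θ = 59.27°; offset = 9.2·tan 59.27° = 15.474 m.
Summing the layer offsets gives 26.418 m.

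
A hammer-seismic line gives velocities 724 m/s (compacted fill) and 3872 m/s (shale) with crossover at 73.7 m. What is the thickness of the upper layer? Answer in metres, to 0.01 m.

30.50 m

h = (x_cross/2)·√((V₂−V₁)/(V₂+V₁)).
(V₂−V₁)/(V₂+V₁) = (3872−724)/(3872+724) = 0.6849; √ = 0.8276.
h = (73.7/2)·0.8276 = 30.50 m.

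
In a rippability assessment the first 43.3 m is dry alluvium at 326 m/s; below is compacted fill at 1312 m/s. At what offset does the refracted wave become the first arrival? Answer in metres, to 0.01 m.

111.62 m

x_cross = 2h·√((V₂+V₁)/(V₂−V₁)).
(V₂+V₁)/(V₂−V₁) = (1312+326)/(1312−326) = 1.6613; √ = 1.2889.
x_cross = 2·43.3·1.2889 = 111.62 m.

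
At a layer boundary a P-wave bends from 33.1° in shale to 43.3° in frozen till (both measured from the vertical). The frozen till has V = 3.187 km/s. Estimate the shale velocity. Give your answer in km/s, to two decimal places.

2.54 km/s

Snell's law: sin 33.1°/V₁ = sin 43.3°/V₂.
V₁ = V₂·sin 33.1°/sin 43.3° = 3.187 × 0.7963 = 2.54 km/s.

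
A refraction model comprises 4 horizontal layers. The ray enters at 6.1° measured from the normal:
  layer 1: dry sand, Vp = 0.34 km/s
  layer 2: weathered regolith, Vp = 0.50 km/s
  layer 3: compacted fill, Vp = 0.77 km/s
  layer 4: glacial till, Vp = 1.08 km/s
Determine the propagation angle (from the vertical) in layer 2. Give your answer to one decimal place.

9.0°

Ray parameter p = sin 6.1° / 0.34 = 3.1254e-01 s/km.
sin θ_2 = p·V_2 = 3.1254e-01 × 0.50 = 0.1563.
θ_2 = arcsin 0.1563 = 8.99°.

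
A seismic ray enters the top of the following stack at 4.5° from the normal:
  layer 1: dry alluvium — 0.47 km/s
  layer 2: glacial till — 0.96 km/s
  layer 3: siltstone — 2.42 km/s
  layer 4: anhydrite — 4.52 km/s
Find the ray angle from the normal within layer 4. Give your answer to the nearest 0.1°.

49.0°

Ray parameter p = sin 4.5° / 0.47 = 1.6693e-01 s/km.
sin θ_4 = p·V_4 = 1.6693e-01 × 4.52 = 0.7545.
θ_4 = 48.99° from the vertical.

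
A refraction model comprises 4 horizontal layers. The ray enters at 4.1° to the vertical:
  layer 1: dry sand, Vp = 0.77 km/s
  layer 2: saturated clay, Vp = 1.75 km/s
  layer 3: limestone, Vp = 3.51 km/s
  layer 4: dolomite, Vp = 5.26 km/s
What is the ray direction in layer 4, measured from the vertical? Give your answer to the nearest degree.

29°

Ray parameter p = sin 4.1° / 0.77 = 9.2854e-02 s/km.
sin θ_4 = p·V_4 = 9.2854e-02 × 5.26 = 0.4884.
θ_4 = 29.24° from the vertical.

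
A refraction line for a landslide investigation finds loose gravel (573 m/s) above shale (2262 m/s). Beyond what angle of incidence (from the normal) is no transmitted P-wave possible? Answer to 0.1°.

Critical incidence: sin θ_c = V₁/V₂ = 573/2262 = 0.2533.
θ_c = arcsin 0.2533 = 14.67°.

14.7°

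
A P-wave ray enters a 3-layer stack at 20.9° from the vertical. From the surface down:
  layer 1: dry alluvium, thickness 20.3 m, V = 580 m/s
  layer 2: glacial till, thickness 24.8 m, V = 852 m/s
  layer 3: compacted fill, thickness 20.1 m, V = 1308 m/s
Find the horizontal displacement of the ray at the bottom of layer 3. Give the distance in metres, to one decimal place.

50.2 m

Apply Snell's law at each interface; in layer i the horizontal offset is hᵢ·tan θᵢ.
Layer 1: θ = 20.90°; offset = 20.3·tan 20.90° = 7.752 m.
Layer 2: sin θ = 852·sin 20.9°/580 = 0.5240, θ = 31.60°; offset = 24.8·tan 31.60° = 15.259 m.
Layer 3: sin θ = 1308·sin 20.9°/580 = 0.8045, θ = 53.56°; offset = 20.1·tan 53.56° = 27.226 m.
Summing the layer offsets gives 50.237 m.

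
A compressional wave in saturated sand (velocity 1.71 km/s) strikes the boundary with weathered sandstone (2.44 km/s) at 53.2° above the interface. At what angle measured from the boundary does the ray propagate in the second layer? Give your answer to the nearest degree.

31°

Angle from the normal: 90° − 53.2° = 36.8°.
Snell's law: sin θ₂ = (V₂/V₁)·sin θ₁ = (2.44/1.71)·sin 36.8° = 0.8547.
θ₂ = arcsin 0.8547 = 58.73° from the normal.
From the interface: 90° − 58.73° = 31.27°.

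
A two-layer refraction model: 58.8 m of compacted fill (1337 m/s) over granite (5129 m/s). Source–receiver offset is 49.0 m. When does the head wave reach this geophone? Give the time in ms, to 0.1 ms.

94.5 ms

t = x/V₂ + 2h·√(V₂²−V₁²)/(V₁V₂).
√(V₂²−V₁²) = √(5129²−1337²) = 4951.7 m/s; delay term = 2·58.8·4951.7/(1337·5129) = 0.08492 s.
t = 49.0/5129 + 0.08492 = 0.09447 s.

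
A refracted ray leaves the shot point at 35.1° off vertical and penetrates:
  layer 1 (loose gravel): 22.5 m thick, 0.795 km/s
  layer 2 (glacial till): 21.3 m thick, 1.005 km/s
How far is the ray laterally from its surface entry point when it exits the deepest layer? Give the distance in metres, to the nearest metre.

Ray parameter p = sin 35.1° / 0.795 km/s = 7.2328e-01 s/km.
Layer 1: θ = 35.10°; offset = 22.5·tan 35.10° = 15.813 m.
Layer 2: sin θ = p·1.005 = 0.7269 → θ = 46.63°; offset = 21.3·tan 46.63° = 22.545 m.
Total horizontal offset = 38.358 m.

38 m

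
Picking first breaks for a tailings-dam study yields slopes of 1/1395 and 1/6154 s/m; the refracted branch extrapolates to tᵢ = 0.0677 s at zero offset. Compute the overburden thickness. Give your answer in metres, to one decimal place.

48.5 m

θ_c = arcsin(1395/6154) = 13.10°; cos θ_c = 0.9740.
tᵢ = 2h cos θ_c/V₁ ⇒ h = tᵢ·V₁/(2 cos θ_c) = 0.0677·1395/(2·0.9740) = 48.48 m.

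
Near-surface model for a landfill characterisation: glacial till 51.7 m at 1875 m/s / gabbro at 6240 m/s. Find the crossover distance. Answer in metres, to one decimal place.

x_cross = 2h·√((V₂+V₁)/(V₂−V₁)).
(V₂+V₁)/(V₂−V₁) = (6240+1875)/(6240−1875) = 1.8591; √ = 1.3635.
x_cross = 2·51.7·1.3635 = 140.98 m.

141.0 m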